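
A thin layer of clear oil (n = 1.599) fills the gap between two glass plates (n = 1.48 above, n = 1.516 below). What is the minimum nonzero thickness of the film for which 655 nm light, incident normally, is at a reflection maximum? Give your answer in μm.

At the upper boundary (n = 1.48 to n = 1.599) the reflected ray undergoes a half-wave phase shift.
Ray reflecting at the bottom interface goes from n = 1.599 toward n = 1.516: no phase shift.
The two reflections differ by half a wavelength.
So the condition for constructive reflection is 2 n t = (m + ½) λ.
Minimum at m = 0: t = λ / (4 n) = 655 / (4 × 1.599) = 102 nm.

0.102 μm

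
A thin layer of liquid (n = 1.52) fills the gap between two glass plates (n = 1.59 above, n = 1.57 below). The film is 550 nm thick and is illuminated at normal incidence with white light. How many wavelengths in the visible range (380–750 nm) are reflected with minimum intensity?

Top surface (1.59 → 1.52): reflection off a lower-index medium gives no phase shift.
Bottom surface (1.52 → 1.57): reflection off a higher-index medium gives a half-wave phase shift.
Net: one phase inversion between the two reflected rays.
With one net inversion, destructive interference in reflection requires 2 n t = m λ.
λ = 2 n t / m = 1672 / m nm.
m=2: 836 nm (IR); m=3: 557 nm (visible); m=4: 418 nm (visible); m=5: 334 nm (UV).

2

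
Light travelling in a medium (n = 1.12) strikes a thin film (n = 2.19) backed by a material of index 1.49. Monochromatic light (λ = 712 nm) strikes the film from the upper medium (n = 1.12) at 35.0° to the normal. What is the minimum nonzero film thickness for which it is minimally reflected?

At the upper boundary (n = 1.12 to n = 2.19) the reflected ray undergoes a half-wave phase shift.
Ray reflecting at the bottom interface goes from n = 2.19 toward n = 1.49: no phase shift.
Exactly one π shift → a net half-wave offset.
For weak reflection here: 2 n t cos θ_r = m λ.
Snell's law: 1.12 sin 35.0° = 2.19 sin θ_r → sin θ_r = 0.293, cos θ_r = 0.956.
Minimum nonzero at m = 1: t = λ / (2 n cos θ_r) = 712 / (2 × 2.19 × 0.956) = 170 nm.

170 nm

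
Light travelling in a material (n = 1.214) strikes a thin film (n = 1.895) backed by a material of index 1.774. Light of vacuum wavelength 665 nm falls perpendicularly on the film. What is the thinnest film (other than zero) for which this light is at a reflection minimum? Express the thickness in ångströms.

Top surface (1.214 → 1.895): reflection off a higher-index medium gives a half-wave phase shift.
At the lower boundary (n = 1.895 to n = 1.774) the reflected ray undergoes no phase shift.
The two reflections differ by half a wavelength.
So the condition for destructive reflection is 2 n t = m λ.
Minimum nonzero at m = 1: t = λ / (2 n) = 665 / (2 × 1.895) = 175 nm.

1755 Å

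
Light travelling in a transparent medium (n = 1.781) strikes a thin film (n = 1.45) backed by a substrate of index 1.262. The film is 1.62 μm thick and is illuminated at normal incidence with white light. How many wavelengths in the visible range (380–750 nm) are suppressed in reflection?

At the upper boundary (n = 1.781 to n = 1.45) the reflected ray undergoes no phase shift.
At the lower boundary (n = 1.45 to n = 1.262) the reflected ray undergoes no phase shift.
The two reflections carry the same phase change, so no net offset.
For weak reflection here: 2 n t = (m + ½) λ.
λ = 2 n t / (m + ½) = 4698 / (m + ½) nm.
m=5: 854 nm (IR); m=6: 723 nm (visible); m=7: 626 nm (visible); m=8: 553 nm (visible); m=9: 495 nm (visible); m=10: 447 nm (visible); m=11: 409 nm (visible); m=12: 376 nm (UV).

6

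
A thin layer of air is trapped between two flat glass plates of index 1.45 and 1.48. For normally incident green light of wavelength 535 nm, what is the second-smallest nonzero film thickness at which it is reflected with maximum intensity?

401 nm

Ray reflecting at the top interface goes from n = 1.45 toward n = 1.0: no phase shift.
At the lower boundary (n = 1.0 to n = 1.48) the reflected ray undergoes a half-wave phase shift.
Exactly one π shift → a net half-wave offset.
So the condition for constructive reflection is 2 n t = (m + ½) λ.
The second-smallest nonzero thickness corresponds to m = 1: t = (m + ½) λ / (2 n) = 1.50 × 535 / (2 × 1.0) = 401 nm.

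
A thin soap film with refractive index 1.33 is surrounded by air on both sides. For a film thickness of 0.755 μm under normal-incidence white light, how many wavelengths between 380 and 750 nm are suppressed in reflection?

3

Top surface (1.0 → 1.33): reflection off a higher-index medium gives a half-wave phase shift.
Bottom surface (1.33 → 1.0): reflection off a lower-index medium gives no phase shift.
Net: one phase inversion between the two reflected rays.
For weak reflection here: 2 n t = m λ.
λ = 2 n t / m = 2008 / m nm.
m=2: 1004 nm (IR); m=3: 669 nm (visible); m=4: 502 nm (visible); m=5: 402 nm (visible); m=6: 335 nm (UV).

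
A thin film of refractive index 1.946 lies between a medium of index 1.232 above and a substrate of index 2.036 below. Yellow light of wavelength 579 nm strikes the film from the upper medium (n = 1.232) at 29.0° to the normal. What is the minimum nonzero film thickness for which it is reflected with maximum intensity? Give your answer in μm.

At the upper boundary (n = 1.232 to n = 1.946) the reflected ray undergoes a half-wave phase shift.
Ray reflecting at the bottom interface goes from n = 1.946 toward n = 2.036: a half-wave phase shift.
The two reflections carry the same phase change, so no net offset.
So the condition for constructive reflection is 2 n t cos θ_r = m λ.
Snell's law: 1.232 sin 29.0° = 1.946 sin θ_r → sin θ_r = 0.307, cos θ_r = 0.952.
Minimum nonzero at m = 1: t = λ / (2 n cos θ_r) = 579 / (2 × 1.946 × 0.952) = 156 nm.

0.156 μm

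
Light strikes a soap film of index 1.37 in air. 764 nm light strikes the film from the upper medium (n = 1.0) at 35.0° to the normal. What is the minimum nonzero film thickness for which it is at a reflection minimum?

307 nm

Ray reflecting at the top interface goes from n = 1.0 toward n = 1.37: a half-wave phase shift.
Ray reflecting at the bottom interface goes from n = 1.37 toward n = 1.0: no phase shift.
Exactly one π shift → a net half-wave offset.
With one net inversion, destructive interference in reflection requires 2 n t cos θ_r = m λ.
Snell's law: 1.0 sin 35.0° = 1.37 sin θ_r → sin θ_r = 0.419, cos θ_r = 0.908.
Minimum nonzero at m = 1: t = λ / (2 n cos θ_r) = 764 / (2 × 1.37 × 0.908) = 307 nm.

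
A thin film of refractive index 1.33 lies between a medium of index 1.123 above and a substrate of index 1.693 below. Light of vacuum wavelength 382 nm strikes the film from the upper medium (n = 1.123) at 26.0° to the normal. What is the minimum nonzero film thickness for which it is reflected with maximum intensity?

155 nm

Top surface (1.123 → 1.33): reflection off a higher-index medium gives a half-wave phase shift.
Bottom surface (1.33 → 1.693): reflection off a higher-index medium gives a half-wave phase shift.
Zero or two π shifts → no net half-wave offset.
With no net inversion, constructive interference in reflection requires 2 n t cos θ_r = m λ.
Snell's law: 1.123 sin 26.0° = 1.33 sin θ_r → sin θ_r = 0.370, cos θ_r = 0.929.
Minimum nonzero at m = 1: t = λ / (2 n cos θ_r) = 382 / (2 × 1.33 × 0.929) = 155 nm.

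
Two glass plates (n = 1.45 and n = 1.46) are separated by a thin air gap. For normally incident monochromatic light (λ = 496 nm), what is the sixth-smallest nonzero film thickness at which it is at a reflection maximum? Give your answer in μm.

1.36 μm

At the upper boundary (n = 1.45 to n = 1.0) the reflected ray undergoes no phase shift.
Bottom surface (1.0 → 1.46): reflection off a higher-index medium gives a half-wave phase shift.
Exactly one π shift → a net half-wave offset.
With one net inversion, constructive interference in reflection requires 2 n t = (m + ½) λ.
The sixth-smallest nonzero thickness corresponds to m = 5: t = (m + ½) λ / (2 n) = 5.50 × 496 / (2 × 1.0) = 1364 nm.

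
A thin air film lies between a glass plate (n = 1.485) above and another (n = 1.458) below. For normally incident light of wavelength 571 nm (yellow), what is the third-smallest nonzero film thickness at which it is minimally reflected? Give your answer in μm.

Ray reflecting at the top interface goes from n = 1.485 toward n = 1.0: no phase shift.
Ray reflecting at the bottom interface goes from n = 1.0 toward n = 1.458: a half-wave phase shift.
The two reflections differ by half a wavelength.
For weak reflection here: 2 n t = m λ.
The third-smallest nonzero thickness corresponds to m = 3: t = m λ / (2 n) = 3.00 × 571 / (2 × 1.0) = 857 nm.

0.857 μm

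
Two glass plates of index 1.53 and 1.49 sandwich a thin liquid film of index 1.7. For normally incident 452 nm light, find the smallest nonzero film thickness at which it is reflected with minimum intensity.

At the upper boundary (n = 1.53 to n = 1.7) the reflected ray undergoes a half-wave phase shift.
Ray reflecting at the bottom interface goes from n = 1.7 toward n = 1.49: no phase shift.
The two reflections differ by half a wavelength.
With one net inversion, destructive interference in reflection requires 2 n t = m λ.
Minimum nonzero at m = 1: t = λ / (2 n) = 452 / (2 × 1.7) = 133 nm.

133 nm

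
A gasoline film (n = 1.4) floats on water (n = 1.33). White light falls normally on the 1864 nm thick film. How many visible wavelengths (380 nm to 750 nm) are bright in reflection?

Top surface (1.0 → 1.4): reflection off a higher-index medium gives a half-wave phase shift.
Bottom surface (1.4 → 1.33): reflection off a lower-index medium gives no phase shift.
Exactly one π shift → a net half-wave offset.
For strong reflection here: 2 n t = (m + ½) λ.
λ = 2 n t / (m + ½) = 5219 / (m + ½) nm.
m=6: 803 nm (IR); m=7: 696 nm (visible); m=8: 614 nm (visible); m=9: 549 nm (visible); m=10: 497 nm (visible); m=11: 454 nm (visible); m=12: 418 nm (visible); m=13: 387 nm (visible); m=14: 360 nm (UV).

7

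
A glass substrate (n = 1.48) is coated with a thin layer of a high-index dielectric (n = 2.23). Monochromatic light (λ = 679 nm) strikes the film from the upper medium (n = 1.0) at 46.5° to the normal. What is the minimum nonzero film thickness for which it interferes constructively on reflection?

80.5 nm

Ray reflecting at the top interface goes from n = 1.0 toward n = 2.23: a half-wave phase shift.
Ray reflecting at the bottom interface goes from n = 2.23 toward n = 1.48: no phase shift.
Net: one phase inversion between the two reflected rays.
For strong reflection here: 2 n t cos θ_r = (m + ½) λ.
Snell's law: 1.0 sin 46.5° = 2.23 sin θ_r → sin θ_r = 0.325, cos θ_r = 0.946.
Minimum at m = 0: t = λ / (4 n cos θ_r) = 679 / (4 × 2.23 × 0.946) = 80.5 nm.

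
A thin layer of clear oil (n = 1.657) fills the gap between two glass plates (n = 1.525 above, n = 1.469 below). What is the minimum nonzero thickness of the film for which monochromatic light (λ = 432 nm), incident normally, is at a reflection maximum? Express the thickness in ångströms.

652 Å

Top surface (1.525 → 1.657): reflection off a higher-index medium gives a half-wave phase shift.
At the lower boundary (n = 1.657 to n = 1.469) the reflected ray undergoes no phase shift.
The two reflections differ by half a wavelength.
So the condition for constructive reflection is 2 n t = (m + ½) λ.
Minimum at m = 0: t = λ / (4 n) = 432 / (4 × 1.657) = 65.2 nm.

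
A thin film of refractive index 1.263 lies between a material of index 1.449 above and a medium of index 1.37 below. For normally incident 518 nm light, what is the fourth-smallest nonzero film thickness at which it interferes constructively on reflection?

Top surface (1.449 → 1.263): reflection off a lower-index medium gives no phase shift.
At the lower boundary (n = 1.263 to n = 1.37) the reflected ray undergoes a half-wave phase shift.
Exactly one π shift → a net half-wave offset.
For strong reflection here: 2 n t = (m + ½) λ.
The fourth-smallest nonzero thickness corresponds to m = 3: t = (m + ½) λ / (2 n) = 3.50 × 518 / (2 × 1.263) = 718 nm.

718 nm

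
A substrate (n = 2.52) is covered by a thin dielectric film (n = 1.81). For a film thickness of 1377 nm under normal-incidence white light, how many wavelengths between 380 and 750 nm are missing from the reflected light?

At the upper boundary (n = 1.0 to n = 1.81) the reflected ray undergoes a half-wave phase shift.
Bottom surface (1.81 → 2.52): reflection off a higher-index medium gives a half-wave phase shift.
Zero or two π shifts → no net half-wave offset.
So the condition for destructive reflection is 2 n t = (m + ½) λ.
λ = 2 n t / (m + ½) = 4985 / (m + ½) nm.
m=6: 767 nm (IR); m=7: 665 nm (visible); m=8: 586 nm (visible); m=9: 525 nm (visible); m=10: 475 nm (visible); m=11: 433 nm (visible); m=12: 399 nm (visible); m=13: 369 nm (UV).

6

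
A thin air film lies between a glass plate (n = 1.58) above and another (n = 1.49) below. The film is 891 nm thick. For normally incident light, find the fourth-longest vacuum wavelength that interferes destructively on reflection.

446 nm

Top surface (1.58 → 1.0): reflection off a lower-index medium gives no phase shift.
Ray reflecting at the bottom interface goes from n = 1.0 toward n = 1.49: a half-wave phase shift.
Exactly one π shift → a net half-wave offset.
For minimum reflection here: 2 n t = m λ.
λ = 2 n t / m. The fourth-longest wavelength is m = 4: λ = 2 × 1.0 × 891 / 4.00 = 446 nm.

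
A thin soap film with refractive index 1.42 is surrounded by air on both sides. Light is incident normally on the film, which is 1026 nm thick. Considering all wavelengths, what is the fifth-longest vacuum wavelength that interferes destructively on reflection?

583 nm

Top surface (1.0 → 1.42): reflection off a higher-index medium gives a half-wave phase shift.
Ray reflecting at the bottom interface goes from n = 1.42 toward n = 1.0: no phase shift.
The two reflections differ by half a wavelength.
So the condition for destructive reflection is 2 n t = m λ.
λ = 2 n t / m. The fifth-longest wavelength is m = 5: λ = 2 × 1.42 × 1026 / 5.00 = 583 nm.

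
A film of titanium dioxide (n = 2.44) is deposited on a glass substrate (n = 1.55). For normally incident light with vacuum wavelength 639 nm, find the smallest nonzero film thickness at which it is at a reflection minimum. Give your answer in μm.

Top surface (1.0 → 2.44): reflection off a higher-index medium gives a half-wave phase shift.
At the lower boundary (n = 2.44 to n = 1.55) the reflected ray undergoes no phase shift.
The two reflections differ by half a wavelength.
With one net inversion, destructive interference in reflection requires 2 n t = m λ.
Minimum nonzero at m = 1: t = λ / (2 n) = 639 / (2 × 2.44) = 131 nm.

0.131 μm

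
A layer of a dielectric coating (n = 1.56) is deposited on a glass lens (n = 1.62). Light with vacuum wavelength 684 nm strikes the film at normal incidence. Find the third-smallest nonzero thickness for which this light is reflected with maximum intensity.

658 nm

At the upper boundary (n = 1.0 to n = 1.56) the reflected ray undergoes a half-wave phase shift.
At the lower boundary (n = 1.56 to n = 1.62) the reflected ray undergoes a half-wave phase shift.
Net: no relative phase inversion (both shifts match).
So the condition for constructive reflection is 2 n t = m λ.
The third-smallest nonzero thickness corresponds to m = 3: t = m λ / (2 n) = 3.00 × 684 / (2 × 1.56) = 658 nm.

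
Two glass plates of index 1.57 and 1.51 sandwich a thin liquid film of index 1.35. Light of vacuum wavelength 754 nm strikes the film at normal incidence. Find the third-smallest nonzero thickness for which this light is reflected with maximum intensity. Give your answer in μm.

At the upper boundary (n = 1.57 to n = 1.35) the reflected ray undergoes no phase shift.
Ray reflecting at the bottom interface goes from n = 1.35 toward n = 1.51: a half-wave phase shift.
The two reflections differ by half a wavelength.
For maximum reflection here: 2 n t = (m + ½) λ.
The third-smallest nonzero thickness corresponds to m = 2: t = (m + ½) λ / (2 n) = 2.50 × 754 / (2 × 1.35) = 698 nm.

0.698 μm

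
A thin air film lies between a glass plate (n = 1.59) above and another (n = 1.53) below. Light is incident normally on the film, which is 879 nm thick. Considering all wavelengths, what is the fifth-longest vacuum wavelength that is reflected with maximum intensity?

Ray reflecting at the top interface goes from n = 1.59 toward n = 1.0: no phase shift.
At the lower boundary (n = 1.0 to n = 1.53) the reflected ray undergoes a half-wave phase shift.
The two reflections differ by half a wavelength.
With one net inversion, constructive interference in reflection requires 2 n t = (m + ½) λ.
λ = 2 n t / (m + ½). The fifth-longest wavelength is m = 4: λ = 2 × 1.0 × 879 / 4.50 = 391 nm.

391 nm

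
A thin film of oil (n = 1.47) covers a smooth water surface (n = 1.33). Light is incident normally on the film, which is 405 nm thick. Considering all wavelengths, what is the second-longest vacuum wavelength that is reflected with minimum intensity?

595 nm

At the upper boundary (n = 1.0 to n = 1.47) the reflected ray undergoes a half-wave phase shift.
Ray reflecting at the bottom interface goes from n = 1.47 toward n = 1.33: no phase shift.
The two reflections differ by half a wavelength.
For dark reflection here: 2 n t = m λ.
λ = 2 n t / m. The second-longest wavelength is m = 2: λ = 2 × 1.47 × 405 / 2.00 = 595 nm.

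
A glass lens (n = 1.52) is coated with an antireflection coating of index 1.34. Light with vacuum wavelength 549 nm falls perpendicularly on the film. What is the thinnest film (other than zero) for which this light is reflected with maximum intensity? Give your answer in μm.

0.205 μm

Ray reflecting at the top interface goes from n = 1.0 toward n = 1.34: a half-wave phase shift.
At the lower boundary (n = 1.34 to n = 1.52) the reflected ray undergoes a half-wave phase shift.
The two reflections carry the same phase change, so no net offset.
So the condition for constructive reflection is 2 n t = m λ.
Minimum nonzero at m = 1: t = λ / (2 n) = 549 / (2 × 1.34) = 205 nm.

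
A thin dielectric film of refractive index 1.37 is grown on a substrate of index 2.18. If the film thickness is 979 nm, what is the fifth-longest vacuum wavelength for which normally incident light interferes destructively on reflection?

596 nm

Top surface (1.0 → 1.37): reflection off a higher-index medium gives a half-wave phase shift.
At the lower boundary (n = 1.37 to n = 2.18) the reflected ray undergoes a half-wave phase shift.
Zero or two π shifts → no net half-wave offset.
For minimum reflection here: 2 n t = (m + ½) λ.
λ = 2 n t / (m + ½). The fifth-longest wavelength is m = 4: λ = 2 × 1.37 × 979 / 4.50 = 596 nm.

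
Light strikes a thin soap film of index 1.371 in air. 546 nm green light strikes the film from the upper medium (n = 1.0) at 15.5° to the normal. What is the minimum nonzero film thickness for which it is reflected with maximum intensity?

102 nm

Ray reflecting at the top interface goes from n = 1.0 toward n = 1.371: a half-wave phase shift.
At the lower boundary (n = 1.371 to n = 1.0) the reflected ray undergoes no phase shift.
The two reflections differ by half a wavelength.
With one net inversion, constructive interference in reflection requires 2 n t cos θ_r = (m + ½) λ.
Snell's law: 1.0 sin 15.5° = 1.371 sin θ_r → sin θ_r = 0.195, cos θ_r = 0.981.
Minimum at m = 0: t = λ / (4 n cos θ_r) = 546 / (4 × 1.371 × 0.981) = 102 nm.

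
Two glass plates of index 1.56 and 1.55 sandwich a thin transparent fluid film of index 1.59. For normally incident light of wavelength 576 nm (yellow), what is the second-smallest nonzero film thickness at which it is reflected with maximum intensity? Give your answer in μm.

Top surface (1.56 → 1.59): reflection off a higher-index medium gives a half-wave phase shift.
At the lower boundary (n = 1.59 to n = 1.55) the reflected ray undergoes no phase shift.
The two reflections differ by half a wavelength.
With one net inversion, constructive interference in reflection requires 2 n t = (m + ½) λ.
The second-smallest nonzero thickness corresponds to m = 1: t = (m + ½) λ / (2 n) = 1.50 × 576 / (2 × 1.59) = 272 nm.

0.272 μm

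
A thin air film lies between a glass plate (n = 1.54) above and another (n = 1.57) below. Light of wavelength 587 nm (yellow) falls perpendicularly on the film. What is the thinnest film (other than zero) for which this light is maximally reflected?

At the upper boundary (n = 1.54 to n = 1.0) the reflected ray undergoes no phase shift.
Ray reflecting at the bottom interface goes from n = 1.0 toward n = 1.57: a half-wave phase shift.
Net: one phase inversion between the two reflected rays.
With one net inversion, constructive interference in reflection requires 2 n t = (m + ½) λ.
Minimum at m = 0: t = λ / (4 n) = 587 / (4 × 1.0) = 147 nm.

147 nm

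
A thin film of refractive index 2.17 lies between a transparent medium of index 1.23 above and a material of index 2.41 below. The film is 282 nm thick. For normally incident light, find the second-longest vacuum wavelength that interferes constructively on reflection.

612 nm

Top surface (1.23 → 2.17): reflection off a higher-index medium gives a half-wave phase shift.
At the lower boundary (n = 2.17 to n = 2.41) the reflected ray undergoes a half-wave phase shift.
The two reflections carry the same phase change, so no net offset.
So the condition for constructive reflection is 2 n t = m λ.
λ = 2 n t / m. The second-longest wavelength is m = 2: λ = 2 × 2.17 × 282 / 2.00 = 612 nm.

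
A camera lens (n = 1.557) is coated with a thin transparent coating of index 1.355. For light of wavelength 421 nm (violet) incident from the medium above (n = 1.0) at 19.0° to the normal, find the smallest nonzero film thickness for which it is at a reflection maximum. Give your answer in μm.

Ray reflecting at the top interface goes from n = 1.0 toward n = 1.355: a half-wave phase shift.
Ray reflecting at the bottom interface goes from n = 1.355 toward n = 1.557: a half-wave phase shift.
The two reflections carry the same phase change, so no net offset.
So the condition for constructive reflection is 2 n t cos θ_r = m λ.
Snell's law: 1.0 sin 19.0° = 1.355 sin θ_r → sin θ_r = 0.240, cos θ_r = 0.971.
Minimum nonzero at m = 1: t = λ / (2 n cos θ_r) = 421 / (2 × 1.355 × 0.971) = 160 nm.

0.160 μm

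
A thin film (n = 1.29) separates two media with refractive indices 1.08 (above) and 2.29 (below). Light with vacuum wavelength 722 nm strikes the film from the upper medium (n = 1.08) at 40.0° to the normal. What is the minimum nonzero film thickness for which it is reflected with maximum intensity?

332 nm

Ray reflecting at the top interface goes from n = 1.08 toward n = 1.29: a half-wave phase shift.
At the lower boundary (n = 1.29 to n = 2.29) the reflected ray undergoes a half-wave phase shift.
The two reflections carry the same phase change, so no net offset.
With no net inversion, constructive interference in reflection requires 2 n t cos θ_r = m λ.
Snell's law: 1.08 sin 40.0° = 1.29 sin θ_r → sin θ_r = 0.538, cos θ_r = 0.843.
Minimum nonzero at m = 1: t = λ / (2 n cos θ_r) = 722 / (2 × 1.29 × 0.843) = 332 nm.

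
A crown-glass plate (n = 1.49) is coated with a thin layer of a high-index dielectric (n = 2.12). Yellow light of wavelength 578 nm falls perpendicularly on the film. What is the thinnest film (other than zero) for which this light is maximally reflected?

68.2 nm

Top surface (1.0 → 2.12): reflection off a higher-index medium gives a half-wave phase shift.
At the lower boundary (n = 2.12 to n = 1.49) the reflected ray undergoes no phase shift.
Exactly one π shift → a net half-wave offset.
With one net inversion, constructive interference in reflection requires 2 n t = (m + ½) λ.
Minimum at m = 0: t = λ / (4 n) = 578 / (4 × 2.12) = 68.2 nm.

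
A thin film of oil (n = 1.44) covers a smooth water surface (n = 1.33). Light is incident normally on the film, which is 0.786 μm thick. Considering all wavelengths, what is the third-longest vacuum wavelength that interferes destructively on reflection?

755 nm

At the upper boundary (n = 1.0 to n = 1.44) the reflected ray undergoes a half-wave phase shift.
At the lower boundary (n = 1.44 to n = 1.33) the reflected ray undergoes no phase shift.
The two reflections differ by half a wavelength.
With one net inversion, destructive interference in reflection requires 2 n t = m λ.
λ = 2 n t / m. The third-longest wavelength is m = 3: λ = 2 × 1.44 × 786 / 3.00 = 755 nm.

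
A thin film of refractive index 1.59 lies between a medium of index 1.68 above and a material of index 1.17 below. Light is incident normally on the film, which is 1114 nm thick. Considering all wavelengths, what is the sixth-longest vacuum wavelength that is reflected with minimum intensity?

644 nm

Top surface (1.68 → 1.59): reflection off a lower-index medium gives no phase shift.
Bottom surface (1.59 → 1.17): reflection off a lower-index medium gives no phase shift.
The two reflections carry the same phase change, so no net offset.
So the condition for destructive reflection is 2 n t = (m + ½) λ.
λ = 2 n t / (m + ½). The sixth-longest wavelength is m = 5: λ = 2 × 1.59 × 1114 / 5.50 = 644 nm.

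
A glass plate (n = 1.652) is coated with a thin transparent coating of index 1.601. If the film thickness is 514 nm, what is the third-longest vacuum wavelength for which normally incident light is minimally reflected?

658 nm

Ray reflecting at the top interface goes from n = 1.0 toward n = 1.601: a half-wave phase shift.
Ray reflecting at the bottom interface goes from n = 1.601 toward n = 1.652: a half-wave phase shift.
The two reflections carry the same phase change, so no net offset.
So the condition for destructive reflection is 2 n t = (m + ½) λ.
λ = 2 n t / (m + ½). The third-longest wavelength is m = 2: λ = 2 × 1.601 × 514 / 2.50 = 658 nm.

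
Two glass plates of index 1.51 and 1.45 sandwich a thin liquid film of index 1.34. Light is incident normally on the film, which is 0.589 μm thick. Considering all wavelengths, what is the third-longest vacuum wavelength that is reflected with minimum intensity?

Top surface (1.51 → 1.34): reflection off a lower-index medium gives no phase shift.
Ray reflecting at the bottom interface goes from n = 1.34 toward n = 1.45: a half-wave phase shift.
The two reflections differ by half a wavelength.
With one net inversion, destructive interference in reflection requires 2 n t = m λ.
λ = 2 n t / m. The third-longest wavelength is m = 3: λ = 2 × 1.34 × 589 / 3.00 = 526 nm.

526 nm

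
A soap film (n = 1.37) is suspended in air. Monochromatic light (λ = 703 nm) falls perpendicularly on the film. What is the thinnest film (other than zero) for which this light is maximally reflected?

128 nm

At the upper boundary (n = 1.0 to n = 1.37) the reflected ray undergoes a half-wave phase shift.
At the lower boundary (n = 1.37 to n = 1.0) the reflected ray undergoes no phase shift.
Net: one phase inversion between the two reflected rays.
With one net inversion, constructive interference in reflection requires 2 n t = (m + ½) λ.
Minimum at m = 0: t = λ / (4 n) = 703 / (4 × 1.37) = 128 nm.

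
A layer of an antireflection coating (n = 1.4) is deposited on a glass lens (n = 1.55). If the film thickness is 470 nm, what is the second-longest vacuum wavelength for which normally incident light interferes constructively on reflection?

658 nm

Ray reflecting at the top interface goes from n = 1.0 toward n = 1.4: a half-wave phase shift.
Bottom surface (1.4 → 1.55): reflection off a higher-index medium gives a half-wave phase shift.
Zero or two π shifts → no net half-wave offset.
So the condition for constructive reflection is 2 n t = m λ.
λ = 2 n t / m. The second-longest wavelength is m = 2: λ = 2 × 1.4 × 470 / 2.00 = 658 nm.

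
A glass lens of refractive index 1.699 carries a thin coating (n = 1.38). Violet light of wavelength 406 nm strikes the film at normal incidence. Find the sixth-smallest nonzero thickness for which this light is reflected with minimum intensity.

809 nm

Top surface (1.0 → 1.38): reflection off a higher-index medium gives a half-wave phase shift.
At the lower boundary (n = 1.38 to n = 1.699) the reflected ray undergoes a half-wave phase shift.
Net: no relative phase inversion (both shifts match).
For dark reflection here: 2 n t = (m + ½) λ.
The sixth-smallest nonzero thickness corresponds to m = 5: t = (m + ½) λ / (2 n) = 5.50 × 406 / (2 × 1.38) = 809 nm.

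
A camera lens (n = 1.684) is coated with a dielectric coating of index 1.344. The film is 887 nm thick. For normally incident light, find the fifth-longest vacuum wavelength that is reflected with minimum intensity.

Top surface (1.0 → 1.344): reflection off a higher-index medium gives a half-wave phase shift.
Ray reflecting at the bottom interface goes from n = 1.344 toward n = 1.684: a half-wave phase shift.
The two reflections carry the same phase change, so no net offset.
For weak reflection here: 2 n t = (m + ½) λ.
λ = 2 n t / (m + ½). The fifth-longest wavelength is m = 4: λ = 2 × 1.344 × 887 / 4.50 = 530 nm.

530 nm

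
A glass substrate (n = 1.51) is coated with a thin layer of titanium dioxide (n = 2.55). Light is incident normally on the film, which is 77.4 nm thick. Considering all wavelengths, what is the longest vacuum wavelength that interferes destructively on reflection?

395 nm

At the upper boundary (n = 1.0 to n = 2.55) the reflected ray undergoes a half-wave phase shift.
Ray reflecting at the bottom interface goes from n = 2.55 toward n = 1.51: no phase shift.
Net: one phase inversion between the two reflected rays.
With one net inversion, destructive interference in reflection requires 2 n t = m λ.
λ = 2 n t / m. The longest wavelength is m = 1: λ = 2 × 2.55 × 77.4 / 1.00 = 395 nm.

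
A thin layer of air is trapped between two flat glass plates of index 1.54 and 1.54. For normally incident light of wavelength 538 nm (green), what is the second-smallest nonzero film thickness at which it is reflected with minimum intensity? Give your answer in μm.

0.538 μm

Ray reflecting at the top interface goes from n = 1.54 toward n = 1.0: no phase shift.
Ray reflecting at the bottom interface goes from n = 1.0 toward n = 1.54: a half-wave phase shift.
Net: one phase inversion between the two reflected rays.
For weak reflection here: 2 n t = m λ.
The second-smallest nonzero thickness corresponds to m = 2: t = m λ / (2 n) = 2.00 × 538 / (2 × 1.0) = 538 nm.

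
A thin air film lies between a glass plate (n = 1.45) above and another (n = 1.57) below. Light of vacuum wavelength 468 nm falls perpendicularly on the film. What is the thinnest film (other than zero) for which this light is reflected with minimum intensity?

234 nm

Top surface (1.45 → 1.0): reflection off a lower-index medium gives no phase shift.
At the lower boundary (n = 1.0 to n = 1.57) the reflected ray undergoes a half-wave phase shift.
Exactly one π shift → a net half-wave offset.
So the condition for destructive reflection is 2 n t = m λ.
Minimum nonzero at m = 1: t = λ / (2 n) = 468 / (2 × 1.0) = 234 nm.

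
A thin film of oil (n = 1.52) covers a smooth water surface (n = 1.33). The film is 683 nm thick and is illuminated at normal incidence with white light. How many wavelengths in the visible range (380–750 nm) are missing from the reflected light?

3

At the upper boundary (n = 1.0 to n = 1.52) the reflected ray undergoes a half-wave phase shift.
At the lower boundary (n = 1.52 to n = 1.33) the reflected ray undergoes no phase shift.
The two reflections differ by half a wavelength.
For dark reflection here: 2 n t = m λ.
λ = 2 n t / m = 2076 / m nm.
m=2: 1038 nm (IR); m=3: 692 nm (visible); m=4: 519 nm (visible); m=5: 415 nm (visible); m=6: 346 nm (UV).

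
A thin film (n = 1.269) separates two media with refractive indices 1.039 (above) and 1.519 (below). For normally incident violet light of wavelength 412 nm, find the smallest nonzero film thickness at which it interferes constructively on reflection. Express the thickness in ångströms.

Top surface (1.039 → 1.269): reflection off a higher-index medium gives a half-wave phase shift.
Ray reflecting at the bottom interface goes from n = 1.269 toward n = 1.519: a half-wave phase shift.
The two reflections carry the same phase change, so no net offset.
So the condition for constructive reflection is 2 n t = m λ.
Minimum nonzero at m = 1: t = λ / (2 n) = 412 / (2 × 1.269) = 162 nm.

1623 Å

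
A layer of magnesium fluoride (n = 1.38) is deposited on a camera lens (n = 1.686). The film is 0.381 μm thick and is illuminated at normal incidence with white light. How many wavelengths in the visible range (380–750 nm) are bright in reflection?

Ray reflecting at the top interface goes from n = 1.0 toward n = 1.38: a half-wave phase shift.
Bottom surface (1.38 → 1.686): reflection off a higher-index medium gives a half-wave phase shift.
Zero or two π shifts → no net half-wave offset.
For strong reflection here: 2 n t = m λ.
λ = 2 n t / m = 1052 / m nm.
m=1: 1052 nm (IR); m=2: 526 nm (visible); m=3: 351 nm (UV).

1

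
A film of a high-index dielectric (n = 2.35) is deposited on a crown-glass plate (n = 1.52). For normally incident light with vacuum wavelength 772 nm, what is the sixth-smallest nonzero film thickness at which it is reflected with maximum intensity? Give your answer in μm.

0.903 μm

At the upper boundary (n = 1.0 to n = 2.35) the reflected ray undergoes a half-wave phase shift.
Bottom surface (2.35 → 1.52): reflection off a lower-index medium gives no phase shift.
Net: one phase inversion between the two reflected rays.
With one net inversion, constructive interference in reflection requires 2 n t = (m + ½) λ.
The sixth-smallest nonzero thickness corresponds to m = 5: t = (m + ½) λ / (2 n) = 5.50 × 772 / (2 × 2.35) = 903 nm.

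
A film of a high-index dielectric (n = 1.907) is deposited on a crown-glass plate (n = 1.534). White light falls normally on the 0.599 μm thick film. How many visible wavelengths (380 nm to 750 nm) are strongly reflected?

Ray reflecting at the top interface goes from n = 1.0 toward n = 1.907: a half-wave phase shift.
Ray reflecting at the bottom interface goes from n = 1.907 toward n = 1.534: no phase shift.
Net: one phase inversion between the two reflected rays.
With one net inversion, constructive interference in reflection requires 2 n t = (m + ½) λ.
λ = 2 n t / (m + ½) = 2285 / (m + ½) nm.
m=2: 914 nm (IR); m=3: 653 nm (visible); m=4: 508 nm (visible); m=5: 415 nm (visible); m=6: 351 nm (UV).

3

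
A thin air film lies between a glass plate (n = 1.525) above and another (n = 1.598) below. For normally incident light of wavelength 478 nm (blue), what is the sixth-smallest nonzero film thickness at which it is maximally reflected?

At the upper boundary (n = 1.525 to n = 1.0) the reflected ray undergoes no phase shift.
At the lower boundary (n = 1.0 to n = 1.598) the reflected ray undergoes a half-wave phase shift.
Net: one phase inversion between the two reflected rays.
With one net inversion, constructive interference in reflection requires 2 n t = (m + ½) λ.
The sixth-smallest nonzero thickness corresponds to m = 5: t = (m + ½) λ / (2 n) = 5.50 × 478 / (2 × 1.0) = 1315 nm.

1315 nm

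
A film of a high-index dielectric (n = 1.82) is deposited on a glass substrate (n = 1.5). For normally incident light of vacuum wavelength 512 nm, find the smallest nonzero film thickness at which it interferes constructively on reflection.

70.3 nm

Ray reflecting at the top interface goes from n = 1.0 toward n = 1.82: a half-wave phase shift.
Bottom surface (1.82 → 1.5): reflection off a lower-index medium gives no phase shift.
Exactly one π shift → a net half-wave offset.
So the condition for constructive reflection is 2 n t = (m + ½) λ.
Minimum at m = 0: t = λ / (4 n) = 512 / (4 × 1.82) = 70.3 nm.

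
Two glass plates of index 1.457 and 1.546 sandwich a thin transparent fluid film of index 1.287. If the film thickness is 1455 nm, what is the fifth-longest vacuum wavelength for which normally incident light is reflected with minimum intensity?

At the upper boundary (n = 1.457 to n = 1.287) the reflected ray undergoes no phase shift.
At the lower boundary (n = 1.287 to n = 1.546) the reflected ray undergoes a half-wave phase shift.
Net: one phase inversion between the two reflected rays.
With one net inversion, destructive interference in reflection requires 2 n t = m λ.
λ = 2 n t / m. The fifth-longest wavelength is m = 5: λ = 2 × 1.287 × 1455 / 5.00 = 749 nm.

749 nm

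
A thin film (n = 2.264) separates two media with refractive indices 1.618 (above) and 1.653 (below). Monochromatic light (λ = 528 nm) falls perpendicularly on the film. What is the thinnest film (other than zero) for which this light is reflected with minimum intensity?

117 nm

Top surface (1.618 → 2.264): reflection off a higher-index medium gives a half-wave phase shift.
Ray reflecting at the bottom interface goes from n = 2.264 toward n = 1.653: no phase shift.
The two reflections differ by half a wavelength.
With one net inversion, destructive interference in reflection requires 2 n t = m λ.
Minimum nonzero at m = 1: t = λ / (2 n) = 528 / (2 × 2.264) = 117 nm.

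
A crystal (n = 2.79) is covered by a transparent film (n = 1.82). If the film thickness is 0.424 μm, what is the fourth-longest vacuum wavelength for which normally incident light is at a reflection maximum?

Ray reflecting at the top interface goes from n = 1.0 toward n = 1.82: a half-wave phase shift.
At the lower boundary (n = 1.82 to n = 2.79) the reflected ray undergoes a half-wave phase shift.
Net: no relative phase inversion (both shifts match).
With no net inversion, constructive interference in reflection requires 2 n t = m λ.
λ = 2 n t / m. The fourth-longest wavelength is m = 4: λ = 2 × 1.82 × 424 / 4.00 = 386 nm.

386 nm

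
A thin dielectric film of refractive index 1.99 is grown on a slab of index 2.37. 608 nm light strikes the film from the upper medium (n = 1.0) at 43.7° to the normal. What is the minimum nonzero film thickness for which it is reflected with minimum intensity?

Ray reflecting at the top interface goes from n = 1.0 toward n = 1.99: a half-wave phase shift.
Ray reflecting at the bottom interface goes from n = 1.99 toward n = 2.37: a half-wave phase shift.
The two reflections carry the same phase change, so no net offset.
With no net inversion, destructive interference in reflection requires 2 n t cos θ_r = (m + ½) λ.
Snell's law: 1.0 sin 43.7° = 1.99 sin θ_r → sin θ_r = 0.347, cos θ_r = 0.938.
Minimum at m = 0: t = λ / (4 n cos θ_r) = 608 / (4 × 1.99 × 0.938) = 81.4 nm.

81.4 nm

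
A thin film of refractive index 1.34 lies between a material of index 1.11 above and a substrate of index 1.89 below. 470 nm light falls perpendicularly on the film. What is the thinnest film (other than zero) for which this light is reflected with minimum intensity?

Ray reflecting at the top interface goes from n = 1.11 toward n = 1.34: a half-wave phase shift.
Ray reflecting at the bottom interface goes from n = 1.34 toward n = 1.89: a half-wave phase shift.
Net: no relative phase inversion (both shifts match).
For weak reflection here: 2 n t = (m + ½) λ.
Minimum at m = 0: t = λ / (4 n) = 470 / (4 × 1.34) = 87.7 nm.

87.7 nm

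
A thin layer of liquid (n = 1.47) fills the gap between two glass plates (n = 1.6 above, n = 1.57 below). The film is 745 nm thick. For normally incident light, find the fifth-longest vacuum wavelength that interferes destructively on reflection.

Ray reflecting at the top interface goes from n = 1.6 toward n = 1.47: no phase shift.
At the lower boundary (n = 1.47 to n = 1.57) the reflected ray undergoes a half-wave phase shift.
Exactly one π shift → a net half-wave offset.
So the condition for destructive reflection is 2 n t = m λ.
λ = 2 n t / m. The fifth-longest wavelength is m = 5: λ = 2 × 1.47 × 745 / 5.00 = 438 nm.

438 nm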